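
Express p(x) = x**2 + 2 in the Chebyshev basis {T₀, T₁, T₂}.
(5/2)T₀ + (1/2)T₂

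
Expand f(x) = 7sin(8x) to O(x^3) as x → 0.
56*x + O(x**3)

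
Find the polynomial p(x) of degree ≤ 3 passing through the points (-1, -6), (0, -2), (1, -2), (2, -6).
-2*x**2 + 2*x - 2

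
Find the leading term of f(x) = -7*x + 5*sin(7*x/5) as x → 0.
-343*x**3/150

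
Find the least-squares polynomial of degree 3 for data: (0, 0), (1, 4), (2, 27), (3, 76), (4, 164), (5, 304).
-5/21 + (31/63)x + (55/21)x² + (17/9)x³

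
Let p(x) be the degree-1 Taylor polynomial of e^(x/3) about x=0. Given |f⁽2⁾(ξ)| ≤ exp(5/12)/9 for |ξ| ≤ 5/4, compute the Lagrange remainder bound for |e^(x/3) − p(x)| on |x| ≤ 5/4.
25*exp(5/12)/288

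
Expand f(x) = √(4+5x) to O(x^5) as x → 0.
2 + 5*x/4 - 25*x**2/64 + 125*x**3/512 - 3125*x**4/16384 + O(x**5)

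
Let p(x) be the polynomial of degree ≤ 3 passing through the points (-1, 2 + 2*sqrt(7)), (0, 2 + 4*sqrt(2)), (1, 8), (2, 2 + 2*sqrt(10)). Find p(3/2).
-5*sqrt(2)/4 + sqrt(7)/8 + 5*sqrt(10)/8 + 61/8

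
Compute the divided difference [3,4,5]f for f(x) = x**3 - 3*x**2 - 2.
9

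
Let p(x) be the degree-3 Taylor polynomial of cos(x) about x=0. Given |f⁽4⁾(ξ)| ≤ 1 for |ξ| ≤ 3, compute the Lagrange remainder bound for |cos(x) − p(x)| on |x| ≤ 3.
27/8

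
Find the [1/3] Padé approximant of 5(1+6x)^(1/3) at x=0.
(25*x + 5)/(8*x**3/3 - 2*x**2 + 3*x + 1)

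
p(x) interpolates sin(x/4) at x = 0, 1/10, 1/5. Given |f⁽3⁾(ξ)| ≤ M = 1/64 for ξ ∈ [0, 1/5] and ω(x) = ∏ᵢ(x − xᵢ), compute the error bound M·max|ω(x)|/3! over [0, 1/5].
sqrt(3)/1728000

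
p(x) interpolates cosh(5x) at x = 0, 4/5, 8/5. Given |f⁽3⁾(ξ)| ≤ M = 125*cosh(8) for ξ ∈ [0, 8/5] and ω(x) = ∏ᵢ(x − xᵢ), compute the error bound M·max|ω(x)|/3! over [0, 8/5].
64*sqrt(3)*cosh(8)/27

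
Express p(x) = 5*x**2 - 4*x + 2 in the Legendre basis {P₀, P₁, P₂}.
(11/3)P₀ + (-4)P₁ + (10/3)P₂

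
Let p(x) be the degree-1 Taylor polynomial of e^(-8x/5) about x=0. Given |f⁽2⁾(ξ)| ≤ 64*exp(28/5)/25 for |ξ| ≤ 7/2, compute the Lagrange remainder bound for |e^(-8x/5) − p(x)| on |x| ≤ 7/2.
392*exp(28/5)/25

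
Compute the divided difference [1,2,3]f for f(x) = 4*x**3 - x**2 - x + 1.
23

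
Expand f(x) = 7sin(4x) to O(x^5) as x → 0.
28*x - 224*x**3/3 + O(x**5)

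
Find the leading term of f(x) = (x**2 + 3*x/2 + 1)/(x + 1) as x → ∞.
x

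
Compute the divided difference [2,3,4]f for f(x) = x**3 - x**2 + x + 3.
8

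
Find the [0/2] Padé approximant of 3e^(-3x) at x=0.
3/(9*x**2/2 + 3*x + 1)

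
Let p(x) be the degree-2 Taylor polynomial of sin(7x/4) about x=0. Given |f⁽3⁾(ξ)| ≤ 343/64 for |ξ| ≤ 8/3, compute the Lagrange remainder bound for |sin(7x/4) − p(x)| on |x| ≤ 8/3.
1372/81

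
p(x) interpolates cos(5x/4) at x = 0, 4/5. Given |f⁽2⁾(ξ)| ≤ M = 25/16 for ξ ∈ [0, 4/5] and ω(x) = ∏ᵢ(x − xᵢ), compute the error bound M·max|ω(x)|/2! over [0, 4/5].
1/8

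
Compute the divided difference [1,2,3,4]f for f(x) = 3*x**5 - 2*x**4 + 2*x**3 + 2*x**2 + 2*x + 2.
177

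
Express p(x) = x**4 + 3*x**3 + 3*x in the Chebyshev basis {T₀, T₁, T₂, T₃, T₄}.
(3/8)T₀ + (21/4)T₁ + (1/2)T₂ + (3/4)T₃ + (1/8)T₄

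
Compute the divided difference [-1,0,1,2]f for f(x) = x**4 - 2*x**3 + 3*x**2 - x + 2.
0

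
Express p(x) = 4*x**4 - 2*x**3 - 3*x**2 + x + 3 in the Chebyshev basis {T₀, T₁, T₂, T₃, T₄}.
(3)T₀ + (-1/2)T₁ + (1/2)T₂ + (-1/2)T₃ + (1/2)T₄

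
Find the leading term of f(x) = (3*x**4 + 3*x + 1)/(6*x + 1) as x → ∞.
x**3/2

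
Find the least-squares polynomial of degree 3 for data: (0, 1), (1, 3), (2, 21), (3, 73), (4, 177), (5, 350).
65/63 + (-125/378)x + (-187/252)x² + (319/108)x³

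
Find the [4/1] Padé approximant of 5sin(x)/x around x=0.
x**4/24 - 5*x**2/6 + 5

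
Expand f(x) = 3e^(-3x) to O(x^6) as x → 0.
3 - 9*x + 27*x**2/2 - 27*x**3/2 + 81*x**4/8 - 243*x**5/40 + O(x**6)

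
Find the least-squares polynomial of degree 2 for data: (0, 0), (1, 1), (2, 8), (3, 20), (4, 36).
-1/5 + (-9/10)x + (5/2)x²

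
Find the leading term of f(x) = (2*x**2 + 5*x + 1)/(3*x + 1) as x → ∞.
2*x/3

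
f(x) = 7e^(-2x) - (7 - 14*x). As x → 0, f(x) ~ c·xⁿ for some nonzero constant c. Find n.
2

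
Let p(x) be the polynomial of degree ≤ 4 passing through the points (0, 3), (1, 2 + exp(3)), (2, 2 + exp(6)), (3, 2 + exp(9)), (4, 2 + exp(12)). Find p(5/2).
-5*exp(12)/128 - 5*exp(3)/32 + 259/128 + 45*exp(6)/64 + 15*exp(9)/32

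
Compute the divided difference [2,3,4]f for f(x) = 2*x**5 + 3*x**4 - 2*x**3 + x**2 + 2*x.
718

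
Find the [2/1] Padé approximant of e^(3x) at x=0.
(3*x**2/2 + 2*x + 1)/(1 - x)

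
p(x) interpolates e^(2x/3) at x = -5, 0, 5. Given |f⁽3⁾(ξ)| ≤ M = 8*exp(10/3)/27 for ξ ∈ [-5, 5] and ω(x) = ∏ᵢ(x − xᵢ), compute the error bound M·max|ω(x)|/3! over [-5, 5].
1000*sqrt(3)*exp(10/3)/729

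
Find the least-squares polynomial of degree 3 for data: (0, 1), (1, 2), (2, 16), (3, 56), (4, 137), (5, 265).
76/63 + (-1105/378)x + (43/36)x² + (215/108)x³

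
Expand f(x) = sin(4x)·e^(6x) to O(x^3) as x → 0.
4*x + 24*x**2 + O(x**3)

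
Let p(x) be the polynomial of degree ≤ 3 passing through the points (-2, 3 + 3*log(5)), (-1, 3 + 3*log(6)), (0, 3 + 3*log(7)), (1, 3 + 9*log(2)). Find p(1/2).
3 + log(98*2**(7/8)*3**(1/16)*5**(3/16)*7**(13/16)/3)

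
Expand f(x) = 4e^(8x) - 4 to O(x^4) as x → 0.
32*x + 128*x**2 + 1024*x**3/3 + O(x**4)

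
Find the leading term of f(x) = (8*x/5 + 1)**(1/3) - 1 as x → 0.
8*x/15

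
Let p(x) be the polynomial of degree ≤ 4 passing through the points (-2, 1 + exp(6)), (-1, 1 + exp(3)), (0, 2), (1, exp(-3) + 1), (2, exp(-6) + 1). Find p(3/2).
((-5*exp(6) + 58 + 28*exp(3))*exp(6) + 35 + 140*exp(3))*exp(-6)/128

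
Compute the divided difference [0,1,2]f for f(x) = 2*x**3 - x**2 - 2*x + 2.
5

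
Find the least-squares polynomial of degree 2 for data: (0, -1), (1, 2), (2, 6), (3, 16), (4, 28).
-27/35 + (12/35)x + (12/7)x²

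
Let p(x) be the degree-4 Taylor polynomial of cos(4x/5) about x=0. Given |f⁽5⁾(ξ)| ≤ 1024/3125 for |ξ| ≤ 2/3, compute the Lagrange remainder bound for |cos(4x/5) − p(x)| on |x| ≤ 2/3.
4096/11390625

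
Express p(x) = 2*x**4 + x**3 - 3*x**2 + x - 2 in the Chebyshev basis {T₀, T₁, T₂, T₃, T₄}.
(-11/4)T₀ + (7/4)T₁ + (-1/2)T₂ + (1/4)T₃ + (1/4)T₄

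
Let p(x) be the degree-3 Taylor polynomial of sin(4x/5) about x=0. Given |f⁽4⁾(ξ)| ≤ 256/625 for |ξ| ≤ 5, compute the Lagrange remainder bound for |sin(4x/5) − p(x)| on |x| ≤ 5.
32/3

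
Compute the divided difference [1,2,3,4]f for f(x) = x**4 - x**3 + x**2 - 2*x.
9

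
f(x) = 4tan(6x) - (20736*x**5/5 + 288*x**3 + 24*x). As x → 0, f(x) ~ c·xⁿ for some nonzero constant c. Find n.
7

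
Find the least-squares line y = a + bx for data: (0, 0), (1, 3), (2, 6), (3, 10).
a = -1/5, b = 33/10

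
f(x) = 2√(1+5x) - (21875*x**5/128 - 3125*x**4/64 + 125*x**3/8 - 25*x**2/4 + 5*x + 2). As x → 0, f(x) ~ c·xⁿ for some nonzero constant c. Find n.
6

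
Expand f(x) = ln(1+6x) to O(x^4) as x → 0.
6*x - 18*x**2 + 72*x**3 + O(x**4)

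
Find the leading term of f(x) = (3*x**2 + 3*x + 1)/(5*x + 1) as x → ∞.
3*x/5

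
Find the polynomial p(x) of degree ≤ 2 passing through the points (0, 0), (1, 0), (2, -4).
-2*x**2 + 2*x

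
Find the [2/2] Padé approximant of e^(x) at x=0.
(x**2/12 + x/2 + 1)/(x**2/12 - x/2 + 1)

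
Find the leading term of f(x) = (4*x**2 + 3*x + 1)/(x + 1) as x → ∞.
4*x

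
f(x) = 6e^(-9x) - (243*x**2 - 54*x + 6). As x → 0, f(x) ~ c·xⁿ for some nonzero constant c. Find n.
3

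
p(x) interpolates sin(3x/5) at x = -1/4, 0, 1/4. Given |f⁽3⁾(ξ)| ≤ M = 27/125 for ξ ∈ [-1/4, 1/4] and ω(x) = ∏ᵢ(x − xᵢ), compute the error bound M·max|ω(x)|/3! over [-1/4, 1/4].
sqrt(3)/8000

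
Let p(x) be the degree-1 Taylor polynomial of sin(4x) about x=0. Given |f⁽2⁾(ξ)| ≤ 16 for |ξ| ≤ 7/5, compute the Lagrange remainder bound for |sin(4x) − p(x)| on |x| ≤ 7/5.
392/25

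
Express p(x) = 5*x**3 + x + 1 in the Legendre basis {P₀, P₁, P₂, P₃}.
P₀ + (4)P₁ + (2)P₃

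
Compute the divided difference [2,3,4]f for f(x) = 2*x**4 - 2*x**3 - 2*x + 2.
92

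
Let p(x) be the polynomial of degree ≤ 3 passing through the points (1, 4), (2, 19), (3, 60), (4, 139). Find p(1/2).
5/2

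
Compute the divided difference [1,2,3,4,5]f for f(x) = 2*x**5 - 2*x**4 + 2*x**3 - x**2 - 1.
28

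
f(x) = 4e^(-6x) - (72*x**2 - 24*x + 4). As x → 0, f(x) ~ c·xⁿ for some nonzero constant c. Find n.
3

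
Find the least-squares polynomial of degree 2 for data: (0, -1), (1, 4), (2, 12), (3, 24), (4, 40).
-31/35 + (97/35)x + (13/7)x²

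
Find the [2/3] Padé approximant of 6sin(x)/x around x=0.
(6 - 7*x**2/10)/(x**2/20 + 1)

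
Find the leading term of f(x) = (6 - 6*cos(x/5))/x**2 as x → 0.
3/25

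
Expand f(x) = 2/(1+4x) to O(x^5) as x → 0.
2 - 8*x + 32*x**2 - 128*x**3 + 512*x**4 + O(x**5)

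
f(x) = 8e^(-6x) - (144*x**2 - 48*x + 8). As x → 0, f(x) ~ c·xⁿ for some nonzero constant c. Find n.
3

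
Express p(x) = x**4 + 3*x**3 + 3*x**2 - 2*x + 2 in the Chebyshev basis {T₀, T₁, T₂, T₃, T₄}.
(31/8)T₀ + (1/4)T₁ + (2)T₂ + (3/4)T₃ + (1/8)T₄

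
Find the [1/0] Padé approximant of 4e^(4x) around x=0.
16*x + 4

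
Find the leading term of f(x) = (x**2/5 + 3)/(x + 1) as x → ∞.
x/5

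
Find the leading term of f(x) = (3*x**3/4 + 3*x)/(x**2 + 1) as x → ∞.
3*x/4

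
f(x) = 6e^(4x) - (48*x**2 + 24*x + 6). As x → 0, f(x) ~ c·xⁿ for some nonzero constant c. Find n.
3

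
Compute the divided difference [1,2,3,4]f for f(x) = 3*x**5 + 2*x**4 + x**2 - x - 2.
215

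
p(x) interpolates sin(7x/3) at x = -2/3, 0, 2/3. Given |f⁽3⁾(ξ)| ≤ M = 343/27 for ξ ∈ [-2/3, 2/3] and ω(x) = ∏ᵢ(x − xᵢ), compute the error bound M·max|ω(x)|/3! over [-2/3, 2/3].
2744*sqrt(3)/19683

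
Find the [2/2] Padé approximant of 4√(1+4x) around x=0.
(20*x**2 + 20*x + 4)/(x**2 + 3*x + 1)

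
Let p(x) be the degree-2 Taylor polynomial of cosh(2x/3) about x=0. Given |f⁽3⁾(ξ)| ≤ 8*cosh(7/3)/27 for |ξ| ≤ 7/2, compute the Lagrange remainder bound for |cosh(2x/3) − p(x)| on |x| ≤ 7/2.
343*cosh(7/3)/162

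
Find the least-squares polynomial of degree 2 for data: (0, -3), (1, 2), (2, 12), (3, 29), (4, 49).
-109/35 + (177/70)x + (37/14)x²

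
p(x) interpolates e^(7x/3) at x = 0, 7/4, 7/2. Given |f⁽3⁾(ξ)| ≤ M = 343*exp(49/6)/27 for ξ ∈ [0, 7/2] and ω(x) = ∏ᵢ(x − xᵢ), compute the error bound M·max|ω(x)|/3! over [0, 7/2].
117649*sqrt(3)*exp(49/6)/46656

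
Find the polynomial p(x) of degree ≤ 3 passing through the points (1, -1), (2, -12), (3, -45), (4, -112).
-2*x**3 + x**2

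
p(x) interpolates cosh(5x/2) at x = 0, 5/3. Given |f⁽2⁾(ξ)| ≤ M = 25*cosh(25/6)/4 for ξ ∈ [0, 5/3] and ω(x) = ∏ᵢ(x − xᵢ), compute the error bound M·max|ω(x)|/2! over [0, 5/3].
625*cosh(25/6)/288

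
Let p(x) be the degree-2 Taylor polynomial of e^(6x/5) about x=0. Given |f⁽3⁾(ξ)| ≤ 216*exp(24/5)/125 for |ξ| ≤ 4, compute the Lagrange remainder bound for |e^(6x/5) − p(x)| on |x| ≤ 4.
2304*exp(24/5)/125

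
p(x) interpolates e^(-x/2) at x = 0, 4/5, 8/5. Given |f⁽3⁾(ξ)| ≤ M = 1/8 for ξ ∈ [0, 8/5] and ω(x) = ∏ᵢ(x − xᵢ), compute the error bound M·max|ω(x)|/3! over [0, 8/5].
8*sqrt(3)/3375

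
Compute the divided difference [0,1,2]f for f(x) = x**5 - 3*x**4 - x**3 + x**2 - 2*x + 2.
-8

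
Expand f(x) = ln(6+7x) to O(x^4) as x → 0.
log(6) + 7*x/6 - 49*x**2/72 + 343*x**3/648 + O(x**4)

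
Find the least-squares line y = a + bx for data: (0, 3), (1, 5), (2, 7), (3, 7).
a = 17/5, b = 7/5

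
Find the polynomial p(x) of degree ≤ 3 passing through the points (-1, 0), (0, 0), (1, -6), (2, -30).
-2*x**3 - 3*x**2 - x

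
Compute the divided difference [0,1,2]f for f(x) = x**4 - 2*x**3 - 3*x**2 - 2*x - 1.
-2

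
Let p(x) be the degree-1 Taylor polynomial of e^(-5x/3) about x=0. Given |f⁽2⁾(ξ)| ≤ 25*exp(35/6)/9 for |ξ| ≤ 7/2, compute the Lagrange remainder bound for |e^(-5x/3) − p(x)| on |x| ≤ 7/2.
1225*exp(35/6)/72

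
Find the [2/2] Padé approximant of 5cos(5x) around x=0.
(5 - 625*x**2/12)/(25*x**2/12 + 1)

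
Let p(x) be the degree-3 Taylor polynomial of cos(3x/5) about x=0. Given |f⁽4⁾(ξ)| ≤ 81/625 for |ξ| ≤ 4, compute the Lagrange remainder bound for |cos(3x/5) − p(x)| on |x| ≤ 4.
864/625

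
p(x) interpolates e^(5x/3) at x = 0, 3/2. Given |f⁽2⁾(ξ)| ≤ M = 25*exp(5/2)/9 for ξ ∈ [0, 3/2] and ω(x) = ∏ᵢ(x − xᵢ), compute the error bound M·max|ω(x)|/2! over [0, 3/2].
25*exp(5/2)/32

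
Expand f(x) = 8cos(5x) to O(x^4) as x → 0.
8 - 100*x**2 + O(x**4)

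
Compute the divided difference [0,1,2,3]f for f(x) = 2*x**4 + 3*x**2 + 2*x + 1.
12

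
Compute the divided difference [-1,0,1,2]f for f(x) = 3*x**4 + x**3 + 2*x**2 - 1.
7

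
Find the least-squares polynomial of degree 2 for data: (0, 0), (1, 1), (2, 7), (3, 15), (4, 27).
-6/35 + (-2/35)x + (12/7)x²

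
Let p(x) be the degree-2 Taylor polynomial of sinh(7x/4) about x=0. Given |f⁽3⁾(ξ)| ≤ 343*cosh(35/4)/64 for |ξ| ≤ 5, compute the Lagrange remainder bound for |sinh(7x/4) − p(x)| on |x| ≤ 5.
42875*cosh(35/4)/384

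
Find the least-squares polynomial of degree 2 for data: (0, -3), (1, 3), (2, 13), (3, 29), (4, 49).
-103/35 + (23/7)x + (17/7)x²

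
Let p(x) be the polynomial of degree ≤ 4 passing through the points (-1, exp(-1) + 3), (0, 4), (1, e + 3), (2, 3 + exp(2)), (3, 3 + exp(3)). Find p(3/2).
(3 + e*(-5*exp(3) + 90*e + 364 + 60*exp(2)))*exp(-1)/128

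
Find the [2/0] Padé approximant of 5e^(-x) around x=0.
5*x**2/2 - 5*x + 5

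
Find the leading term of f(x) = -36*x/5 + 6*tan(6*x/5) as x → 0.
432*x**3/125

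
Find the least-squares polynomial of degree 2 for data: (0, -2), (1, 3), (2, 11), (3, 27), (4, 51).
-10/7 + (-1/7)x + (23/7)x²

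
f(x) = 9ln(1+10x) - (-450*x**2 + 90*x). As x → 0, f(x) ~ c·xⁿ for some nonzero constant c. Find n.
3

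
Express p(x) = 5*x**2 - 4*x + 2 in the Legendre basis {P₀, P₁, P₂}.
(11/3)P₀ + (-4)P₁ + (10/3)P₂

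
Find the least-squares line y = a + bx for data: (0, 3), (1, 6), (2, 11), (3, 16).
a = 12/5, b = 22/5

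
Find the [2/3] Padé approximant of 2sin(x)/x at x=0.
(2 - 7*x**2/30)/(x**2/20 + 1)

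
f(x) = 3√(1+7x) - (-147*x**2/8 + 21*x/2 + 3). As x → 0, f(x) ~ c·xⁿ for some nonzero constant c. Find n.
3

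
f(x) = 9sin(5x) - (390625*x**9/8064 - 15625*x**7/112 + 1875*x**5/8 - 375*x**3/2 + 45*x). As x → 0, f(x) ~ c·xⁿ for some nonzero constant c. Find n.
11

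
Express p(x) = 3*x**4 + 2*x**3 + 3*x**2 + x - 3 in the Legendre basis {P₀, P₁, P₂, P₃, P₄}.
(-7/5)P₀ + (11/5)P₁ + (26/7)P₂ + (4/5)P₃ + (24/35)P₄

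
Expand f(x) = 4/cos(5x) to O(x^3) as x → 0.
4 + 50*x**2 + O(x**3)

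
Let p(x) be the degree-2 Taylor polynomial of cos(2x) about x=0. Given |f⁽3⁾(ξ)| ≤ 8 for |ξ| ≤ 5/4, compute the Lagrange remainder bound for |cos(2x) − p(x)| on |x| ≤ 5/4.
125/48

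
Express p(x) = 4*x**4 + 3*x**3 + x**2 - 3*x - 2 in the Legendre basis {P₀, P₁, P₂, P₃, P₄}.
(-13/15)P₀ + (-6/5)P₁ + (62/21)P₂ + (6/5)P₃ + (32/35)P₄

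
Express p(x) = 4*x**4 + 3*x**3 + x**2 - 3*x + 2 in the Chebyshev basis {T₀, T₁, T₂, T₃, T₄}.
(4)T₀ + (-3/4)T₁ + (5/2)T₂ + (3/4)T₃ + (1/2)T₄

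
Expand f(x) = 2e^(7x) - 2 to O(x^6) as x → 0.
14*x + 49*x**2 + 343*x**3/3 + 2401*x**4/12 + 16807*x**5/60 + O(x**6)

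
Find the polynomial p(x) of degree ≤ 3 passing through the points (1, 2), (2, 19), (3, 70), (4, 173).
3*x**3 - x**2 - x + 1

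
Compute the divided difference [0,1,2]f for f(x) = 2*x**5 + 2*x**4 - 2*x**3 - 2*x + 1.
38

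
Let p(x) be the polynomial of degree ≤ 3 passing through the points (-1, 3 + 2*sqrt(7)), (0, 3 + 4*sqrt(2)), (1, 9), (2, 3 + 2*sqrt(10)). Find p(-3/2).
-35*sqrt(2)/4 - 5*sqrt(10)/8 + 87/8 + 35*sqrt(7)/8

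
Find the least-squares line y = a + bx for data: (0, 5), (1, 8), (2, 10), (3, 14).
a = 49/10, b = 29/10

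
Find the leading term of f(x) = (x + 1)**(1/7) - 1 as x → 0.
x/7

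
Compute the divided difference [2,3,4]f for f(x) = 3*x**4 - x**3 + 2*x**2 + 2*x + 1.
158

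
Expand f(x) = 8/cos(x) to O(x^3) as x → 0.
8 + 4*x**2 + O(x**3)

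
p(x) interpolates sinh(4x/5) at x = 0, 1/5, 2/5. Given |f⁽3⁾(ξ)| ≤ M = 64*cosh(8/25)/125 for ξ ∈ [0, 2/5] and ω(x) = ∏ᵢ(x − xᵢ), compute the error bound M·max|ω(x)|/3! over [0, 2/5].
64*sqrt(3)*cosh(8/25)/421875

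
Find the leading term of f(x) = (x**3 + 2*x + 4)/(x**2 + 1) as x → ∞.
x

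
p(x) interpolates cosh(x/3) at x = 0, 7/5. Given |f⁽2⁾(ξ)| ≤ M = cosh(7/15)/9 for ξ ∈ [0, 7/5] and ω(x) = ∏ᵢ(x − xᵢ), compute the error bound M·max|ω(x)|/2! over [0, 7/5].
49*cosh(7/15)/1800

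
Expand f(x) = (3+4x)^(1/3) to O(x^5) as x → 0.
3**(1/3) + 4*3**(1/3)*x/9 - 16*3**(1/3)*x**2/81 + 320*3**(1/3)*x**3/2187 - 2560*3**(1/3)*x**4/19683 + O(x**5)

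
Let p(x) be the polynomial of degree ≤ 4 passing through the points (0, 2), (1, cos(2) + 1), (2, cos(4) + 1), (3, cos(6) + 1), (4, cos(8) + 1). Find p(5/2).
45*cos(4)/64 - 5*cos(8)/128 - 5*cos(2)/32 + 15*cos(6)/32 + 131/128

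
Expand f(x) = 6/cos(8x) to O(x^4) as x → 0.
6 + 192*x**2 + O(x**4)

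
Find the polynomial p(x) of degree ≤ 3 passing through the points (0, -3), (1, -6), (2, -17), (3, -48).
-2*x**3 + 2*x**2 - 3*x - 3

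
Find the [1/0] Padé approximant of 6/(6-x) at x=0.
x/6 + 1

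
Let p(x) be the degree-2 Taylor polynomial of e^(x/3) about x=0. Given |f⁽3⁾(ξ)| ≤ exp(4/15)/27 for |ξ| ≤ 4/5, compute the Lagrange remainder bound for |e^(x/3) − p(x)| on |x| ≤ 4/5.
32*exp(4/15)/10125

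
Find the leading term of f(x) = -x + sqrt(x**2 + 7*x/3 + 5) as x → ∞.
7/6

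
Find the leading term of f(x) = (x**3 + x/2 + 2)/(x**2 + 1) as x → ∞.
x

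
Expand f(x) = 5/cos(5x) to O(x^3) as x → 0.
5 + 125*x**2/2 + O(x**3)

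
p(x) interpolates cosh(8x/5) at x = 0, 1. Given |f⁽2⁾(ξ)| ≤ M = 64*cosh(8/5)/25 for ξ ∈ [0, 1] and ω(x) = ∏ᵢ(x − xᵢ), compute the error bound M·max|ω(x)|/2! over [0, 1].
8*cosh(8/5)/25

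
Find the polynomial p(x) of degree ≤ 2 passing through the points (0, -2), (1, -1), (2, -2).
-x**2 + 2*x - 2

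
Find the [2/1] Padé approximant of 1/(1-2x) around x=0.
1/(1 - 2*x)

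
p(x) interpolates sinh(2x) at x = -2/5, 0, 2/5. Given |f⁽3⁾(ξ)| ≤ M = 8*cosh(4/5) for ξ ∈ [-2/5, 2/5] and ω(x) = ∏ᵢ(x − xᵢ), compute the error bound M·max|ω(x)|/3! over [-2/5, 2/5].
64*sqrt(3)*cosh(4/5)/3375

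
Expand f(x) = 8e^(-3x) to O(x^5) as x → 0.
8 - 24*x + 36*x**2 - 36*x**3 + 27*x**4 + O(x**5)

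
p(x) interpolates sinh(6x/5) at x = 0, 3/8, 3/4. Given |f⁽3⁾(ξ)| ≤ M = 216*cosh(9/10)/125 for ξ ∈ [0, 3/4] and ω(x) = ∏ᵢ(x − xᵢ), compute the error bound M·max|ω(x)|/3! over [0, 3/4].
27*sqrt(3)*cosh(9/10)/8000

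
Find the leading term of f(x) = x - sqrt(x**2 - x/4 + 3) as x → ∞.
1/8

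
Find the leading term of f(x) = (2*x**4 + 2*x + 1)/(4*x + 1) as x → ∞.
x**3/2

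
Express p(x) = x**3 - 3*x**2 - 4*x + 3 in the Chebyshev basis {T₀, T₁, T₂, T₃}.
(3/2)T₀ + (-13/4)T₁ + (-3/2)T₂ + (1/4)T₃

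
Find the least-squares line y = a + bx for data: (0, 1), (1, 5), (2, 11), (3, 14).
a = 1, b = 9/2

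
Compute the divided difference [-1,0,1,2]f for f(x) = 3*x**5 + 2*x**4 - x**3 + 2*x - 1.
18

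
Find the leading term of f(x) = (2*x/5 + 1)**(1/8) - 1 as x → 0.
x/20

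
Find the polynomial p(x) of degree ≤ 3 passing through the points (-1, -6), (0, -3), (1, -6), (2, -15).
-3*x**2 - 3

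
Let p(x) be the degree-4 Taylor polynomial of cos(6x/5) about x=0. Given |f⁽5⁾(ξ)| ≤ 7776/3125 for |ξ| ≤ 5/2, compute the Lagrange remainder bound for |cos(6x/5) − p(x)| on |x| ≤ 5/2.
81/40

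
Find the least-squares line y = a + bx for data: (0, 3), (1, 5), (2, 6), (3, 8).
a = 31/10, b = 8/5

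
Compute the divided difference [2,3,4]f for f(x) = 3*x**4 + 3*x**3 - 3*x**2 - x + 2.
189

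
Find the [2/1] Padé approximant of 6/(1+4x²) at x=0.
6 - 24*x**2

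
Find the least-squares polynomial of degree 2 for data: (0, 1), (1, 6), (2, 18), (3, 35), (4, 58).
6/7 + (181/70)x + (41/14)x²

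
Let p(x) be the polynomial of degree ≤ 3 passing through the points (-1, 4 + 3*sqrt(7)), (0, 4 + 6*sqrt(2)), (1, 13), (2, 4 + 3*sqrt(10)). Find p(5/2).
-251/16 - 15*sqrt(7)/16 + 63*sqrt(2)/8 + 105*sqrt(10)/16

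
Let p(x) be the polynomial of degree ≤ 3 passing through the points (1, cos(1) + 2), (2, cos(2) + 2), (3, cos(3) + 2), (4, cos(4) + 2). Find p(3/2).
15*cos(2)/16 + cos(4)/16 + 5*cos(1)/16 - 5*cos(3)/16 + 2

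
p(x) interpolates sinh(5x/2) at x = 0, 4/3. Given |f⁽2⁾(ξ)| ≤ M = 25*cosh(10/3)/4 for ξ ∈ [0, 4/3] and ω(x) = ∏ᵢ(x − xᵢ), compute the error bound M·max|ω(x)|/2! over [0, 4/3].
25*cosh(10/3)/18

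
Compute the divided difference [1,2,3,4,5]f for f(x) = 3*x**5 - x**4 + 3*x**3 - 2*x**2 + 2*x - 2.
44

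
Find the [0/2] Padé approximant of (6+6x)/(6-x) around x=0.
1/(7*x**2/6 - 7*x/6 + 1)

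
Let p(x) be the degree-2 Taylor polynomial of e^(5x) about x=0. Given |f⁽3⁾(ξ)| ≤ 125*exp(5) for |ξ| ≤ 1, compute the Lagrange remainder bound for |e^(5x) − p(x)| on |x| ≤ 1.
125*exp(5)/6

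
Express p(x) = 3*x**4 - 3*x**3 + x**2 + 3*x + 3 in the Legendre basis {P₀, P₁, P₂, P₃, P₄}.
(59/15)P₀ + (6/5)P₁ + (50/21)P₂ + (-6/5)P₃ + (24/35)P₄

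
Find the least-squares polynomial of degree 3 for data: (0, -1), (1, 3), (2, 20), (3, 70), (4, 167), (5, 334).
-22/21 + (439/126)x + (-205/84)x² + (109/36)x³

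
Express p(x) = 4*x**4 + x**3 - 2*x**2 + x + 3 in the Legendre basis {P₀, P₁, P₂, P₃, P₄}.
(47/15)P₀ + (8/5)P₁ + (20/21)P₂ + (2/5)P₃ + (32/35)P₄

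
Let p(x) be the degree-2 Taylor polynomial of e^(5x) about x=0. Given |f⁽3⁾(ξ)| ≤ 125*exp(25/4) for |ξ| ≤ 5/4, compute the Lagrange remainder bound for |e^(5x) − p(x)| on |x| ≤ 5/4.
15625*exp(25/4)/384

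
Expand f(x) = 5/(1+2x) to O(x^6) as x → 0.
5 - 10*x + 20*x**2 - 40*x**3 + 80*x**4 - 160*x**5 + O(x**6)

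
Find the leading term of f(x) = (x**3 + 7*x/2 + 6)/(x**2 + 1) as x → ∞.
x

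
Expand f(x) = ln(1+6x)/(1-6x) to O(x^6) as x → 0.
6*x + 18*x**2 + 180*x**3 + 756*x**4 + 30456*x**5/5 + O(x**6)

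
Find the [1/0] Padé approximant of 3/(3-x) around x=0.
x/3 + 1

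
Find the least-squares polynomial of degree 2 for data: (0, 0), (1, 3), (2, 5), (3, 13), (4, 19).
4/35 + (48/35)x + (6/7)x²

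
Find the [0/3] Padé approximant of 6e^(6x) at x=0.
6/(-36*x**3 + 18*x**2 - 6*x + 1)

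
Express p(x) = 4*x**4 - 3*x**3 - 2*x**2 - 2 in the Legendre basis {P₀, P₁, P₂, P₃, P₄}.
(-28/15)P₀ + (-9/5)P₁ + (20/21)P₂ + (-6/5)P₃ + (32/35)P₄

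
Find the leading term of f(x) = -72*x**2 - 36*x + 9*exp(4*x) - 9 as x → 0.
96*x**3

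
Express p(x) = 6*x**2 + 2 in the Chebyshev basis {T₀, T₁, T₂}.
(5)T₀ + (3)T₂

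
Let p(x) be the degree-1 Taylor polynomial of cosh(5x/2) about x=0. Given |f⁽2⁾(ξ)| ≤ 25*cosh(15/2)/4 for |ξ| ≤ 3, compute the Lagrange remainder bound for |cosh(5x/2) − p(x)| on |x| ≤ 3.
225*cosh(15/2)/8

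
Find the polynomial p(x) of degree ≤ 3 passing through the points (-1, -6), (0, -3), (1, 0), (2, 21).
3*x**3 - 3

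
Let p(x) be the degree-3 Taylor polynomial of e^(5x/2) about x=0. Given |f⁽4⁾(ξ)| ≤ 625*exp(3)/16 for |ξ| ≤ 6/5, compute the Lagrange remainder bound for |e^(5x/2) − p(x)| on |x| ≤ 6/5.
27*exp(3)/8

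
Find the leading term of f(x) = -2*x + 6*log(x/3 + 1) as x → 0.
-x**2/3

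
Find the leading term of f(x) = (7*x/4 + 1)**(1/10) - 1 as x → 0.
7*x/40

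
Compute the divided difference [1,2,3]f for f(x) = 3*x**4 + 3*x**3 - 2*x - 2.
93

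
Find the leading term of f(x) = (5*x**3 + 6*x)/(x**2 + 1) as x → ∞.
5*x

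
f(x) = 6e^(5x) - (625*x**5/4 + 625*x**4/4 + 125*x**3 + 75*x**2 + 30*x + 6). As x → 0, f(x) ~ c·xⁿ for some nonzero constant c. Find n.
6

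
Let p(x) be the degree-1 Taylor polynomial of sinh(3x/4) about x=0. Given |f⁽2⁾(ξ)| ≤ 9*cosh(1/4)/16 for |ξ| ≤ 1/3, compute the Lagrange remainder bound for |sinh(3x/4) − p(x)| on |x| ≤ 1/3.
cosh(1/4)/32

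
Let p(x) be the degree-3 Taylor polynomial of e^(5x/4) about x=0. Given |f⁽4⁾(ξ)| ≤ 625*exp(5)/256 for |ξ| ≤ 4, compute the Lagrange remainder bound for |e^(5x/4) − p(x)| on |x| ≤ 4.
625*exp(5)/24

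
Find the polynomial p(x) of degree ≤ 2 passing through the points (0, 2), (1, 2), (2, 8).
3*x**2 - 3*x + 2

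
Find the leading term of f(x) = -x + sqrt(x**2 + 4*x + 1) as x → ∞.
2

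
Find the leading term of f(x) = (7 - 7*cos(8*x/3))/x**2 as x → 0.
224/9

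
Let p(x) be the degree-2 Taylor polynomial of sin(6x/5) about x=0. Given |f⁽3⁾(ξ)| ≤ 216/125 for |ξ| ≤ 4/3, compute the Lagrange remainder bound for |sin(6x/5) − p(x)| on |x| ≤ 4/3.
256/375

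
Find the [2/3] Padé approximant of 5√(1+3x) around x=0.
(315*x**2/16 + 21*x + 5)/(-27*x**3/160 + 81*x**2/80 + 27*x/10 + 1)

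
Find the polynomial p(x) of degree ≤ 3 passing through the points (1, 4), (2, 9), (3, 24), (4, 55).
x**3 - x**2 + x + 3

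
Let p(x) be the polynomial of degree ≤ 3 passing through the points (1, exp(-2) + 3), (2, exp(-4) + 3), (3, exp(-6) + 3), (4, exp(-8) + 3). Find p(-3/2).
(-495*exp(4) - 105 + 385*exp(2) + 231*exp(6) + 48*exp(8))*exp(-8)/16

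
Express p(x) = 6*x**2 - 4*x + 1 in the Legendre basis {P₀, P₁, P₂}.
(3)P₀ + (-4)P₁ + (4)P₂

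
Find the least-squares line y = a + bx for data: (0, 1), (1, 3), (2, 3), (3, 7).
a = 4/5, b = 9/5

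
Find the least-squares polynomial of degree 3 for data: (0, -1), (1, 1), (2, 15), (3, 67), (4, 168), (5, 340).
-95/126 + (-91/108)x + (-349/252)x² + (82/27)x³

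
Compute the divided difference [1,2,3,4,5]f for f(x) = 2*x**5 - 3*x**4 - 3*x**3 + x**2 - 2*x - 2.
27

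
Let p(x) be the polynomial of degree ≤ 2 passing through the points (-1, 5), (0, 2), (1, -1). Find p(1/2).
1/2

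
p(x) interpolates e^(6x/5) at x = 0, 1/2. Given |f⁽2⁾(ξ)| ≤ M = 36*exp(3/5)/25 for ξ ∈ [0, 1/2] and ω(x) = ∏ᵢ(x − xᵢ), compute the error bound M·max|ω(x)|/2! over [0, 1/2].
9*exp(3/5)/200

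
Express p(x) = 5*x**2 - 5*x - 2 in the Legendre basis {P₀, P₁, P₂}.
(-1/3)P₀ + (-5)P₁ + (10/3)P₂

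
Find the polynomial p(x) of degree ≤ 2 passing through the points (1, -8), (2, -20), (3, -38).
-3*x**2 - 3*x - 2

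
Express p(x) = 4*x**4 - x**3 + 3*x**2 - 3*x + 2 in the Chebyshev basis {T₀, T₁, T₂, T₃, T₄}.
(5)T₀ + (-15/4)T₁ + (7/2)T₂ + (-1/4)T₃ + (1/2)T₄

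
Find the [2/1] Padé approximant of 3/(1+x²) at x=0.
3 - 3*x**2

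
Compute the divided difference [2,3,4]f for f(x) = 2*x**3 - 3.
18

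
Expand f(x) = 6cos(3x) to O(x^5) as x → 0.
6 - 27*x**2 + 81*x**4/4 + O(x**5)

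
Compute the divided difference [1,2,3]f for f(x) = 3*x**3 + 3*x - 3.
18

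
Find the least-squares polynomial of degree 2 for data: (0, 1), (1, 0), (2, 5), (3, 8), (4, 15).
3/5 + (-2/5)x + x²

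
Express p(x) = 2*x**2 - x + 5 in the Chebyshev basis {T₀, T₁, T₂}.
(6)T₀ - T₁ + T₂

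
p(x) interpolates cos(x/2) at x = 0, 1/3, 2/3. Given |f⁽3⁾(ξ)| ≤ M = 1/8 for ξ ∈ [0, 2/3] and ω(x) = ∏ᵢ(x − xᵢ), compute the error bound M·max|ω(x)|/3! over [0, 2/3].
sqrt(3)/5832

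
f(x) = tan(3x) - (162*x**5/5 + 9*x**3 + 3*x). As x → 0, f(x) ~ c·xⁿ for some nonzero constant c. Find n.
7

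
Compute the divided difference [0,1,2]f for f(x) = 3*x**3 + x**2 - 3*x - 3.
10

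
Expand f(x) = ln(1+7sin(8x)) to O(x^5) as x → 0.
56*x - 1568*x**2 + 173824*x**3/3 - 7275520*x**4/3 + O(x**5)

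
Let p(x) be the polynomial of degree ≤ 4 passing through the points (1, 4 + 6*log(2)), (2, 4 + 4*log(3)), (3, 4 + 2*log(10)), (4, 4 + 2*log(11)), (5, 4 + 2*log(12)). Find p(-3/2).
log(191561942608236107294793378393788647952342390272950272000000000000000000000000000000000000000000000000000000000000000000000000000000000000000000000000000000000000000000000000000000000000000000000000000000000000*11**(11/16)*2**(17/64)*3**(59/64)*5**(13/32)/207589727229667617364050040559595126992307182041663968365041085227372309632424517470029479189719043873749959799630116683695675118773796682033447968121002410399431431597810905545125273959033396868346495500159667) + 4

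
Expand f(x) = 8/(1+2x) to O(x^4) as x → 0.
8 - 16*x + 32*x**2 - 64*x**3 + O(x**4)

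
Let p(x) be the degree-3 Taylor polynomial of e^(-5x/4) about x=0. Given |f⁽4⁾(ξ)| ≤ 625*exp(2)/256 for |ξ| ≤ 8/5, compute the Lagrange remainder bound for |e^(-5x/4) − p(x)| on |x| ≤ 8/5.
2*exp(2)/3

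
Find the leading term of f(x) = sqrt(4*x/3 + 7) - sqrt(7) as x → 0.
2*sqrt(7)*x/21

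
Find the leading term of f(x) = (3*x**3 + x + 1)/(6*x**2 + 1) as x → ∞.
x/2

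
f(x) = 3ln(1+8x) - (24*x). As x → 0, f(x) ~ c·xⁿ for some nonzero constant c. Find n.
2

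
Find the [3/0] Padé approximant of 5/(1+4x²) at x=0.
5 - 20*x**2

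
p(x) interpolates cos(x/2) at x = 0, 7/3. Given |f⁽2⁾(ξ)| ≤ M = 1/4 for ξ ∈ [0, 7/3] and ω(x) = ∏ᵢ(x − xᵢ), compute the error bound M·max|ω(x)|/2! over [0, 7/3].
49/288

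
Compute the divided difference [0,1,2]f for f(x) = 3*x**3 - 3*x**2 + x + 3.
6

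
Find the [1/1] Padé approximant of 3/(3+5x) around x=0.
1/(5*x/3 + 1)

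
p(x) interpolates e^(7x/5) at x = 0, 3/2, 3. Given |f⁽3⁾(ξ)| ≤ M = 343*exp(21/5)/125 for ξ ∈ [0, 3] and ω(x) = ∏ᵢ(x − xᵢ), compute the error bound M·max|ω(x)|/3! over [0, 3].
343*sqrt(3)*exp(21/5)/1000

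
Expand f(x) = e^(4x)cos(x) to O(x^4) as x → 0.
1 + 4*x + 15*x**2/2 + 26*x**3/3 + O(x**4)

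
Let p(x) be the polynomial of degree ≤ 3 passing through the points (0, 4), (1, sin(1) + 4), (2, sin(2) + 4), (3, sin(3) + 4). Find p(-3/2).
-189*sin(1)/16 - 35*sin(3)/16 + 4 + 135*sin(2)/16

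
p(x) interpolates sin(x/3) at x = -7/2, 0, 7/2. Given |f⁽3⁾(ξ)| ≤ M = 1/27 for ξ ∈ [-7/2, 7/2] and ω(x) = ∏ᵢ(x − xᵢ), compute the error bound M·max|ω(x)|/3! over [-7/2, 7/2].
343*sqrt(3)/5832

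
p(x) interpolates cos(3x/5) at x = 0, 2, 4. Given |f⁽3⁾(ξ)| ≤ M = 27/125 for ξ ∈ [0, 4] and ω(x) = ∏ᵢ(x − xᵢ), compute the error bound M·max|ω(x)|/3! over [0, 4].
8*sqrt(3)/125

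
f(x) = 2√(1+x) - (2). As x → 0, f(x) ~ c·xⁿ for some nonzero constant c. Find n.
1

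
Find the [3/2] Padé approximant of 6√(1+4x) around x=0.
(12*x**3 + 54*x**2 + 36*x + 6)/(3*x**2 + 4*x + 1)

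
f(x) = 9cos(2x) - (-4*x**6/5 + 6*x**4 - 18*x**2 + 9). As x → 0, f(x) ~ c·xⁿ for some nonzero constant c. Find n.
8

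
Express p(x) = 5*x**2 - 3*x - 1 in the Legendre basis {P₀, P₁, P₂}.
(2/3)P₀ + (-3)P₁ + (10/3)P₂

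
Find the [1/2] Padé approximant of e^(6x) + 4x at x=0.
(338*x/41 + 1)/(-18*x**2/41 - 72*x/41 + 1)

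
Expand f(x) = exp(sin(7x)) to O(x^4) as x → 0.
1 + 7*x + 49*x**2/2 + O(x**4)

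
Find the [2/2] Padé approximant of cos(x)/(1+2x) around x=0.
(-43*x**2/84 + x/21 + 1)/(x**2/12 + 43*x/21 + 1)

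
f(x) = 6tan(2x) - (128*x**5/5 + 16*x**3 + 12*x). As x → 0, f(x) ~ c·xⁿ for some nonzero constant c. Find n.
7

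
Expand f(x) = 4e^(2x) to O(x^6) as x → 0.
4 + 8*x + 8*x**2 + 16*x**3/3 + 8*x**4/3 + 16*x**5/15 + O(x**6)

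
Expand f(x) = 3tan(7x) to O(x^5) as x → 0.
21*x + 343*x**3 + O(x**5)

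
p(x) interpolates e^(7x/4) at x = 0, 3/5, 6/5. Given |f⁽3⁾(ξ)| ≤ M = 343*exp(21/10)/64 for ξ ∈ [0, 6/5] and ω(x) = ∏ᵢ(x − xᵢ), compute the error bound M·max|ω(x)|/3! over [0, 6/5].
343*sqrt(3)*exp(21/10)/8000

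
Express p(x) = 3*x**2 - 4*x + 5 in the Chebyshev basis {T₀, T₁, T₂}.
(13/2)T₀ + (-4)T₁ + (3/2)T₂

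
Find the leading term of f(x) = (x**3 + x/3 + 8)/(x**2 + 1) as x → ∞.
x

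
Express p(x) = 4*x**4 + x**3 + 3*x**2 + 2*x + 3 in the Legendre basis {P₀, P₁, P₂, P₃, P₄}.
(24/5)P₀ + (13/5)P₁ + (30/7)P₂ + (2/5)P₃ + (32/35)P₄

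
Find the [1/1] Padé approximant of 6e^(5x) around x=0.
(15*x + 6)/(1 - 5*x/2)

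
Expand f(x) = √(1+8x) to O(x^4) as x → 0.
1 + 4*x - 8*x**2 + 32*x**3 + O(x**4)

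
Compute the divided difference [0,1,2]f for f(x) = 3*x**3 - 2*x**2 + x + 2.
7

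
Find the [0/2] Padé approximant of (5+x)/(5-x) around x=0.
1/(2*x**2/25 - 2*x/5 + 1)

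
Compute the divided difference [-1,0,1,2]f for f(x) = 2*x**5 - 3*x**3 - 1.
7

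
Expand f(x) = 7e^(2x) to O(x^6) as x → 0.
7 + 14*x + 14*x**2 + 28*x**3/3 + 14*x**4/3 + 28*x**5/15 + O(x**6)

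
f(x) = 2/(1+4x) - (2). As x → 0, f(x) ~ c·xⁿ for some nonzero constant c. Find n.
1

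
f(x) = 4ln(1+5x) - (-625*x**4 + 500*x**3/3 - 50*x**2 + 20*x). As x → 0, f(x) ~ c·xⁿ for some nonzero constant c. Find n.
5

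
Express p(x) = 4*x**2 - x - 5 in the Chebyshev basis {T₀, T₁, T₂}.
(-3)T₀ - T₁ + (2)T₂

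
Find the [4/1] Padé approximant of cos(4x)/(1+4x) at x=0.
(32*x**4/3 - 8*x**2 + 1)/(4*x + 1)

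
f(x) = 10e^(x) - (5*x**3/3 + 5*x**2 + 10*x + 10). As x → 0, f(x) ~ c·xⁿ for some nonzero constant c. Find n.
4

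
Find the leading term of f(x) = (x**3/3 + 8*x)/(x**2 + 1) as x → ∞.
x/3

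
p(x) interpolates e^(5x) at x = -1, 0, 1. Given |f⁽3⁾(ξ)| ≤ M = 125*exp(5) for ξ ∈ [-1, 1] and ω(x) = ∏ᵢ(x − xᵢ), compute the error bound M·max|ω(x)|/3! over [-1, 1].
125*sqrt(3)*exp(5)/27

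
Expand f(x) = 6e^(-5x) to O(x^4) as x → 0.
6 - 30*x + 75*x**2 - 125*x**3 + O(x**4)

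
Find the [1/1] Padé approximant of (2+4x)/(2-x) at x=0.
(2*x + 1)/(1 - x/2)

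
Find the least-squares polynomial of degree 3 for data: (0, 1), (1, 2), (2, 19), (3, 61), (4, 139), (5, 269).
16/21 + (-71/63)x + (13/12)x² + (71/36)x³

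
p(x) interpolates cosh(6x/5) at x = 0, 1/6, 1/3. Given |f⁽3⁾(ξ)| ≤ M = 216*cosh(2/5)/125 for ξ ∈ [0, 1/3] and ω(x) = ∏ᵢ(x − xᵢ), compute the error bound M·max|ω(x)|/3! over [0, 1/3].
sqrt(3)*cosh(2/5)/3375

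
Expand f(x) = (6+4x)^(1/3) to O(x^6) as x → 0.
6**(1/3) + 2*6**(1/3)*x/9 - 4*6**(1/3)*x**2/81 + 40*6**(1/3)*x**3/2187 - 160*6**(1/3)*x**4/19683 + 704*6**(1/3)*x**5/177147 + O(x**6)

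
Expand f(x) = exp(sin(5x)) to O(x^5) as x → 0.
1 + 5*x + 25*x**2/2 - 625*x**4/8 + O(x**5)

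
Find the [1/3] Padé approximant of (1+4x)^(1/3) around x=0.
(10*x/3 + 1)/(64*x**3/81 - 8*x**2/9 + 2*x + 1)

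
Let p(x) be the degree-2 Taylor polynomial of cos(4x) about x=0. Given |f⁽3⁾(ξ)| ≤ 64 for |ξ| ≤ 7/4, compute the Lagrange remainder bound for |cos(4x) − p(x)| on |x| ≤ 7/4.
343/6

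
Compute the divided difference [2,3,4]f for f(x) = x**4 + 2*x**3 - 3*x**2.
70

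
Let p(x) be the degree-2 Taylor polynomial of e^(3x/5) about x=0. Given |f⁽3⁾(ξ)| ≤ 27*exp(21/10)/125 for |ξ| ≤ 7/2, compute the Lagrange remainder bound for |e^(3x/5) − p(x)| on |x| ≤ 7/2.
3087*exp(21/10)/2000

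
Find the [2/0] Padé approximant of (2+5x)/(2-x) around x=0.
3*x**2/2 + 3*x + 1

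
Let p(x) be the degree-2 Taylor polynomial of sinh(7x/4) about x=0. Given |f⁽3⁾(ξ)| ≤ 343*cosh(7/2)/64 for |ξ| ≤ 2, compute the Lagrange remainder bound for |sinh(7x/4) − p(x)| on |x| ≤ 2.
343*cosh(7/2)/48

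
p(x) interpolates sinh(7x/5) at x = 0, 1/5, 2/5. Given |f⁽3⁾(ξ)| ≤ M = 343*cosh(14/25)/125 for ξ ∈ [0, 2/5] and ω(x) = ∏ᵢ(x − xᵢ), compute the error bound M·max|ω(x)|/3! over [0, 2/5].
343*sqrt(3)*cosh(14/25)/421875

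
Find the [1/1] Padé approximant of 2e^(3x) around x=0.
(3*x + 2)/(1 - 3*x/2)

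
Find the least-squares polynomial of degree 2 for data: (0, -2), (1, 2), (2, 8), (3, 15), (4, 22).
-11/5 + (41/10)x + (1/2)x²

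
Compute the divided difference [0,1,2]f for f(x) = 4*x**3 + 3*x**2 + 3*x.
15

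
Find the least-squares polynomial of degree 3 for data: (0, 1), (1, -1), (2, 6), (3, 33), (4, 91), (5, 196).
53/63 + (-223/189)x + (-577/252)x² + (223/108)x³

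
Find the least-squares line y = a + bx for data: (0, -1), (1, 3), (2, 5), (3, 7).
a = -2/5, b = 13/5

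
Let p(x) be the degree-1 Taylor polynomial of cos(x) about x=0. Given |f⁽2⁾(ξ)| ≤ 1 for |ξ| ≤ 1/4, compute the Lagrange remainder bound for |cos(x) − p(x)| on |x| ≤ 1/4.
1/32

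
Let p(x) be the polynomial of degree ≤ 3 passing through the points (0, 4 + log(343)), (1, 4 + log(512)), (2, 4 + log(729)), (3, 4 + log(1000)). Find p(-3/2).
4 + log(8183243915489726346684277347882562022607*2**(1/8)*3**(5/8)*5**(7/16)*7**(11/16)/811296384146066816957890051440640000000)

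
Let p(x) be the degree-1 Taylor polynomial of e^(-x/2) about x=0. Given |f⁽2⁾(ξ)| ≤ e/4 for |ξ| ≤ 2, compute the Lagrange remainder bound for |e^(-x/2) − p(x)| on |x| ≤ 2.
e/2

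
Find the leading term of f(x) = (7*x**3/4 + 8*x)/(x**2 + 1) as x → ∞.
7*x/4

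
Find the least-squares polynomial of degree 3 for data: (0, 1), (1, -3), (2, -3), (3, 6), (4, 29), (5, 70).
65/63 + (-1763/378)x + (-61/252)x² + (85/108)x³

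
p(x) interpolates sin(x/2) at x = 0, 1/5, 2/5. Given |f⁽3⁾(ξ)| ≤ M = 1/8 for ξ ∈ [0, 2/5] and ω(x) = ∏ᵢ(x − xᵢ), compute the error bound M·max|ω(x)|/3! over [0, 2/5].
sqrt(3)/27000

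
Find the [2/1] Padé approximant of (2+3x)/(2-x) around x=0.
(3*x/2 + 1)/(1 - x/2)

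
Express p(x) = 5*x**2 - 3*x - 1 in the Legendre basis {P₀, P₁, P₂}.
(2/3)P₀ + (-3)P₁ + (10/3)P₂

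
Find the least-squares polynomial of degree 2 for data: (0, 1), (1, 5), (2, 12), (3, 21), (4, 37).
46/35 + (48/35)x + (13/7)x²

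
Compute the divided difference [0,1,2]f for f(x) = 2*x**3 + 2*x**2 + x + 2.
8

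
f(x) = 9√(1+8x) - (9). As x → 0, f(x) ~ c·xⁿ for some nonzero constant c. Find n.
1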